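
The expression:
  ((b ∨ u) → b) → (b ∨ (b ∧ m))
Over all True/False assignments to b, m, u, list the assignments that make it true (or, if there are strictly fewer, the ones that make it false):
is false only for:
  b=False, m=False, u=False;
  b=False, m=True, u=False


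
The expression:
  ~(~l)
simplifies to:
l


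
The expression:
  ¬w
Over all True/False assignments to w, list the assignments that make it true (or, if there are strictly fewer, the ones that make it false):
is true only for:
  w=False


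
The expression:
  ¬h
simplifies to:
¬h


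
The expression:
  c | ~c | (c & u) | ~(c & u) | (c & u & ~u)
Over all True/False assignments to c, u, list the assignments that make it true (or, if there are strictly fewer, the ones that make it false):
is always true.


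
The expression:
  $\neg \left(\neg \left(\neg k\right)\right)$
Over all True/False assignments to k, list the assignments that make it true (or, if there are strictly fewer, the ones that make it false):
is true only for:
  k=False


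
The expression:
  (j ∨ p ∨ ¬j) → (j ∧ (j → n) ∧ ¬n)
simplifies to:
False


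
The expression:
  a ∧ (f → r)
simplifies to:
a ∧ (r ∨ ¬f)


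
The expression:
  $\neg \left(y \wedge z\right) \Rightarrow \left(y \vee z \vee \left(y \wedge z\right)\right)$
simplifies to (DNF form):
$y \vee z$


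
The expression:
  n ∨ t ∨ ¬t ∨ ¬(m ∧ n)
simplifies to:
True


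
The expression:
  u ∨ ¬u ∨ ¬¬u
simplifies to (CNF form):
True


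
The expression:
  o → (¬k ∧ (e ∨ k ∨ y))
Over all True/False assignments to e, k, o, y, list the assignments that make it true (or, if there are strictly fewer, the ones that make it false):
is false only for:
  e=False, k=False, o=True, y=False;
  e=False, k=True, o=True, y=False;
  e=False, k=True, o=True, y=True;
  e=True, k=True, o=True, y=False;
  e=True, k=True, o=True, y=True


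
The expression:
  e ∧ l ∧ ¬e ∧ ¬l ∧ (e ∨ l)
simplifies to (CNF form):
False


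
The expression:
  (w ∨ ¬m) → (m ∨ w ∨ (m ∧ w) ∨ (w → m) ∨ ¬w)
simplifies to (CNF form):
True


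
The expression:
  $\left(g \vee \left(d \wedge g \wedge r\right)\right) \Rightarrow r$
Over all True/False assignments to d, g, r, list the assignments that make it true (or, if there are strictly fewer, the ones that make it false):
is false only for:
  d=False, g=True, r=False;
  d=True, g=True, r=False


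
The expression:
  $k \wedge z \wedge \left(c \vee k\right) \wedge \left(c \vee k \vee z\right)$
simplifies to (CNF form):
$k \wedge z$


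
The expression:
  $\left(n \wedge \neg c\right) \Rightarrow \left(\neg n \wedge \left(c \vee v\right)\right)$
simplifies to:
$c \vee \neg n$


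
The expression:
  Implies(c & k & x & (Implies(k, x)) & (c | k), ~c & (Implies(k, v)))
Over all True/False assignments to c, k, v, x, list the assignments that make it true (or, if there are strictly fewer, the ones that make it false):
is false only for:
  c=True, k=True, v=False, x=True;
  c=True, k=True, v=True, x=True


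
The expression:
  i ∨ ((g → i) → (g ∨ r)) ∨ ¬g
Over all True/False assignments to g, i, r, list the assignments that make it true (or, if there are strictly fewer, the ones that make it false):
is always true.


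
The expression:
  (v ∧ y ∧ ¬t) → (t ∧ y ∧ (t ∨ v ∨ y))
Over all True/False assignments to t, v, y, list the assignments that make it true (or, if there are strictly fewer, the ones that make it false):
is false only for:
  t=False, v=True, y=True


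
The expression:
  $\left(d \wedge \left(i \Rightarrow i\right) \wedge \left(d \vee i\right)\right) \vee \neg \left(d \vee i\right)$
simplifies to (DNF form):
$d \vee \neg i$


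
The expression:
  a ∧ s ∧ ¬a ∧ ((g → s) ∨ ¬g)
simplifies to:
False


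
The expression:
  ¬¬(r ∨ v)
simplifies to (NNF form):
r ∨ v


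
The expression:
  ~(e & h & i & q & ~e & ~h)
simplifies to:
True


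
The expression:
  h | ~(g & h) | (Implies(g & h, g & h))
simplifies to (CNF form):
True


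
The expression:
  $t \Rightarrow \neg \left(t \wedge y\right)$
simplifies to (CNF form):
$\neg t \vee \neg y$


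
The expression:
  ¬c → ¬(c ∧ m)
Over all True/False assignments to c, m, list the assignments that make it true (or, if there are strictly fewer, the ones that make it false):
is always true.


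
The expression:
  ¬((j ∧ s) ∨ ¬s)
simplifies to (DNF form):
s ∧ ¬j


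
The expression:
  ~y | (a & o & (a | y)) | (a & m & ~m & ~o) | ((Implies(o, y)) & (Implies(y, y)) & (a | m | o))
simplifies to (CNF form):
a | m | o | ~y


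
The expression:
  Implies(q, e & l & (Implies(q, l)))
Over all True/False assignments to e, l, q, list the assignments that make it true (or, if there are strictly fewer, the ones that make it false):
is false only for:
  e=False, l=False, q=True;
  e=False, l=True, q=True;
  e=True, l=False, q=True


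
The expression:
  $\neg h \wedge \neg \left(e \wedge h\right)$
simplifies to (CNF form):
$\neg h$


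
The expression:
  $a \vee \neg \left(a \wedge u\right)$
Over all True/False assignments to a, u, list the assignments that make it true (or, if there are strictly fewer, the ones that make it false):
is always true.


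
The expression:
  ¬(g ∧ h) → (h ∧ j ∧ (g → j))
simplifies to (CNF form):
h ∧ (g ∨ j)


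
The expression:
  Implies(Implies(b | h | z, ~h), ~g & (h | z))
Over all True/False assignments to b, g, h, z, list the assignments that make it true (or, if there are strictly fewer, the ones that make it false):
is false only for:
  b=False, g=False, h=False, z=False;
  b=False, g=True, h=False, z=False;
  b=False, g=True, h=False, z=True;
  b=True, g=False, h=False, z=False;
  b=True, g=True, h=False, z=False;
  b=True, g=True, h=False, z=True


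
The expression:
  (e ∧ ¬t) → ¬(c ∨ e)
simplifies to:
t ∨ ¬e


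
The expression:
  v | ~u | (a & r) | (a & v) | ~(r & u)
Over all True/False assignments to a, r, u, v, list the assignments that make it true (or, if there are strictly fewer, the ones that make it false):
is false only for:
  a=False, r=True, u=True, v=False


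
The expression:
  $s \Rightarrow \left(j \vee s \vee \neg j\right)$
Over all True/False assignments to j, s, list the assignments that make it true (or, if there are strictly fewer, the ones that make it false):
is always true.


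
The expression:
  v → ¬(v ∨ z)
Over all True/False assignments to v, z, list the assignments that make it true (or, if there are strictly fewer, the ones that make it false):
is true only for:
  v=False, z=False;
  v=False, z=True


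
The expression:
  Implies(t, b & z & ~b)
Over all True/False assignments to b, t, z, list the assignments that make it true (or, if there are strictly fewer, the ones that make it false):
is true only for:
  b=False, t=False, z=False;
  b=False, t=False, z=True;
  b=True, t=False, z=False;
  b=True, t=False, z=True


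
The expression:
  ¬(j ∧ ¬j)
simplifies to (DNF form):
True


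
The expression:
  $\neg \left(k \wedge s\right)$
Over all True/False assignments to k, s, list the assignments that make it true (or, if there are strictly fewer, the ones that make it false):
is false only for:
  k=True, s=True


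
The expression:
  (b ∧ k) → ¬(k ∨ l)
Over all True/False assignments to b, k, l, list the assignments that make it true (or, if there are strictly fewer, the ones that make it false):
is false only for:
  b=True, k=True, l=False;
  b=True, k=True, l=True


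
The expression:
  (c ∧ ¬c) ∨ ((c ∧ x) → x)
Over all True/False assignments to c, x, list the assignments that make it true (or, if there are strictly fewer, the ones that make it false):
is always true.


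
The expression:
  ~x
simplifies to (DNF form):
~x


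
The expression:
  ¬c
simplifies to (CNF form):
¬c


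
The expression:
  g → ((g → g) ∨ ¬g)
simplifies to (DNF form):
True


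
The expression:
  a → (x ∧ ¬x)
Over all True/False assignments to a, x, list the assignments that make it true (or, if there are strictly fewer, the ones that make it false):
is true only for:
  a=False, x=False;
  a=False, x=True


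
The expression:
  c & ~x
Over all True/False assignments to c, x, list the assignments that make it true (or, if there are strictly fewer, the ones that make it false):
is true only for:
  c=True, x=False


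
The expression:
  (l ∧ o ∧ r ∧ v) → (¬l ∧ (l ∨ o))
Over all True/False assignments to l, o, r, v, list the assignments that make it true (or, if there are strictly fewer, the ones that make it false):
is false only for:
  l=True, o=True, r=True, v=True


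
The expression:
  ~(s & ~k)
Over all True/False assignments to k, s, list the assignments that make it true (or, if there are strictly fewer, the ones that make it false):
is false only for:
  k=False, s=True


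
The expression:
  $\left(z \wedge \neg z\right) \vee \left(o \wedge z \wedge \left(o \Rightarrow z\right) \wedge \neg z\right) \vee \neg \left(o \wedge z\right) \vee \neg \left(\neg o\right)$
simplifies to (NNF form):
$\text{True}$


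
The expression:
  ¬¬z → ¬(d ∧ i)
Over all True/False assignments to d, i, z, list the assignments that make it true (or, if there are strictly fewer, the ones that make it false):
is false only for:
  d=True, i=True, z=True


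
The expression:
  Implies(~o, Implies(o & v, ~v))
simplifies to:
True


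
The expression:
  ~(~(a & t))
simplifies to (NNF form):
a & t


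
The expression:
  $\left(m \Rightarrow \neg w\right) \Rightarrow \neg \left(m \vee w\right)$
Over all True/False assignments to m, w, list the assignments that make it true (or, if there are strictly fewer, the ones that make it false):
is true only for:
  m=False, w=False;
  m=True, w=True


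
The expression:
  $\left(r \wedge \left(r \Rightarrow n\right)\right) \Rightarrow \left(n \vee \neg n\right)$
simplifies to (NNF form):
$\text{True}$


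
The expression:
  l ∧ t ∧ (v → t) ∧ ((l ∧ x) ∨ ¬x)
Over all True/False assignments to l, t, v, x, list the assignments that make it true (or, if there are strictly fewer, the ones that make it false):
is true only for:
  l=True, t=True, v=False, x=False;
  l=True, t=True, v=False, x=True;
  l=True, t=True, v=True, x=False;
  l=True, t=True, v=True, x=True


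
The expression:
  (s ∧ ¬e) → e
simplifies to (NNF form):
e ∨ ¬s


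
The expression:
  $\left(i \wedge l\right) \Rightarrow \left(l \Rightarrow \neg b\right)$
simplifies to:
$\neg b \vee \neg i \vee \neg l$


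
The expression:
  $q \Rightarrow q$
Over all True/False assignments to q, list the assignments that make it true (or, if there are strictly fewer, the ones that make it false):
is always true.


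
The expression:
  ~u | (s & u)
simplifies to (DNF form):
s | ~u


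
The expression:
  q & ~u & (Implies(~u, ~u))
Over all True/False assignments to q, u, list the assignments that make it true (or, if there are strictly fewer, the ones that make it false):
is true only for:
  q=True, u=False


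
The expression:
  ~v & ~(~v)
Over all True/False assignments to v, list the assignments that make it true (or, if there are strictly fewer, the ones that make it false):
is never true.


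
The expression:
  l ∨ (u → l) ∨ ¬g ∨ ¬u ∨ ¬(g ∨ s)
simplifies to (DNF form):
l ∨ ¬g ∨ ¬u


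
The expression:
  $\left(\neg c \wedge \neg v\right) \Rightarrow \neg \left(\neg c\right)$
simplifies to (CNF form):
$c \vee v$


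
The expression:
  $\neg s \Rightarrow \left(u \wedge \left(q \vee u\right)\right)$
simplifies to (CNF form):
$s \vee u$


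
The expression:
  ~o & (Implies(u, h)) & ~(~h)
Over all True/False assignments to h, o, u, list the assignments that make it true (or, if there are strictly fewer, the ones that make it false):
is true only for:
  h=True, o=False, u=False;
  h=True, o=False, u=True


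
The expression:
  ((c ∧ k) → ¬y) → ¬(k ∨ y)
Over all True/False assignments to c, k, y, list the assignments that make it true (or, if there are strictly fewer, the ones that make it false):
is true only for:
  c=False, k=False, y=False;
  c=True, k=False, y=False;
  c=True, k=True, y=True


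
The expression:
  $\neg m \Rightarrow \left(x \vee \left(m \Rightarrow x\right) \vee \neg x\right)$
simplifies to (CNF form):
$\text{True}$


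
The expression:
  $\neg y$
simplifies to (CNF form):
$\neg y$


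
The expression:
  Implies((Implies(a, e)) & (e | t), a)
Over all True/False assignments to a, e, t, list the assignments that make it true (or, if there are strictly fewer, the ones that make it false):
is false only for:
  a=False, e=False, t=True;
  a=False, e=True, t=False;
  a=False, e=True, t=True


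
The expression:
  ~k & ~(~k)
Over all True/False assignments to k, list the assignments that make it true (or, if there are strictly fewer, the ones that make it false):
is never true.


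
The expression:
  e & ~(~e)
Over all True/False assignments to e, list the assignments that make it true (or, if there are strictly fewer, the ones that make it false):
is true only for:
  e=True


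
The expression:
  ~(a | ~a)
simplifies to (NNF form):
False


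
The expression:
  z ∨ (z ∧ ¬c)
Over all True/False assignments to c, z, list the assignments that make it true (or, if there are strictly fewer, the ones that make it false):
is true only for:
  c=False, z=True;
  c=True, z=True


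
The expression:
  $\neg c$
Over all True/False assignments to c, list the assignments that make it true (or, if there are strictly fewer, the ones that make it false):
is true only for:
  c=False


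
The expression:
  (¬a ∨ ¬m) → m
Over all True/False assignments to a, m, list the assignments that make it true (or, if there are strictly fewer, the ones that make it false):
is true only for:
  a=False, m=True;
  a=True, m=True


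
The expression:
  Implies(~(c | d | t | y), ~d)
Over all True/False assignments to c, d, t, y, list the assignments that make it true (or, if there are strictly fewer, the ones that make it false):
is always true.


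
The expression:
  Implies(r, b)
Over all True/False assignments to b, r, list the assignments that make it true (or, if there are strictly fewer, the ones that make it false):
is false only for:
  b=False, r=True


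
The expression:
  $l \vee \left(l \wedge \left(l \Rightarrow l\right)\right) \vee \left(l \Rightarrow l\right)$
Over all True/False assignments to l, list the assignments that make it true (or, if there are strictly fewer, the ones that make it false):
is always true.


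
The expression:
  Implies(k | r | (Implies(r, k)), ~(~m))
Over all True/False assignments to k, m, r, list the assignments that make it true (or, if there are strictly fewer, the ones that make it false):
is true only for:
  k=False, m=True, r=False;
  k=False, m=True, r=True;
  k=True, m=True, r=False;
  k=True, m=True, r=True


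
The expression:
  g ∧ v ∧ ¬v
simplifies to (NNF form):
False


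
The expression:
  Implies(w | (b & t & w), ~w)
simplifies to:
~w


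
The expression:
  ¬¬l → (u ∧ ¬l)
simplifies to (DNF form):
¬l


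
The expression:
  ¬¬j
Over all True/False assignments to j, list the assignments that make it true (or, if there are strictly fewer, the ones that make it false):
is true only for:
  j=True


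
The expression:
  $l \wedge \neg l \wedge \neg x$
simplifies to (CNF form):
$\text{False}$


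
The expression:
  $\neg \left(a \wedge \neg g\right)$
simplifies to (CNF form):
$g \vee \neg a$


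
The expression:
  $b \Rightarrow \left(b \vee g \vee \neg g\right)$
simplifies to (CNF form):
$\text{True}$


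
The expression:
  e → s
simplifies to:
s ∨ ¬e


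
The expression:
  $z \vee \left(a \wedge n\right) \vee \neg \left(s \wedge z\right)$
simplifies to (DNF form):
$\text{True}$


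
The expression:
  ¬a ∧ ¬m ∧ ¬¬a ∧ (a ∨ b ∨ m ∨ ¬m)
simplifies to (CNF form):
False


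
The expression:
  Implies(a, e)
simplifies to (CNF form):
e | ~a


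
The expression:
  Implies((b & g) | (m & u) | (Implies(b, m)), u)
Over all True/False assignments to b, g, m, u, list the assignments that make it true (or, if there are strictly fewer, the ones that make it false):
is false only for:
  b=False, g=False, m=False, u=False;
  b=False, g=False, m=True, u=False;
  b=False, g=True, m=False, u=False;
  b=False, g=True, m=True, u=False;
  b=True, g=False, m=True, u=False;
  b=True, g=True, m=False, u=False;
  b=True, g=True, m=True, u=False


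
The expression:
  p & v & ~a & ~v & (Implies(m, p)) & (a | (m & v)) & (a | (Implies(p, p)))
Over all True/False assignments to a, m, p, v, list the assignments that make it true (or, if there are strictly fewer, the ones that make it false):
is never true.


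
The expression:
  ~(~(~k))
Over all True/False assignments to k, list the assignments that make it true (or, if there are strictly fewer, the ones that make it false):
is true only for:
  k=False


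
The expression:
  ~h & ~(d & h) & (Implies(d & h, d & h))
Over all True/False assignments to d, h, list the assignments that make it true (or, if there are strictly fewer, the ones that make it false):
is true only for:
  d=False, h=False;
  d=True, h=False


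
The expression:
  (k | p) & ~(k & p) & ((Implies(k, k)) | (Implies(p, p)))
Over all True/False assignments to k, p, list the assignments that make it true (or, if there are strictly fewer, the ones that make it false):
is true only for:
  k=False, p=True;
  k=True, p=False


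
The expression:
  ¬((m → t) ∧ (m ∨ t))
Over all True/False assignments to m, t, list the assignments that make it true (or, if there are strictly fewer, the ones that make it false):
is true only for:
  m=False, t=False;
  m=True, t=False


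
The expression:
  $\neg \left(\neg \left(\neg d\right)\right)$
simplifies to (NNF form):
$\neg d$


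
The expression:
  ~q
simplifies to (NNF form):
~q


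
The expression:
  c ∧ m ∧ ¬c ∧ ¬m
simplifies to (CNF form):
False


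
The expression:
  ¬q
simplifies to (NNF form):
¬q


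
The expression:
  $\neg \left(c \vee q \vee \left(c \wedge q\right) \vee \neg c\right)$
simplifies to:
$\text{False}$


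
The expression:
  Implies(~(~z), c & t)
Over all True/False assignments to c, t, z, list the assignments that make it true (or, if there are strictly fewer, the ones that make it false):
is false only for:
  c=False, t=False, z=True;
  c=False, t=True, z=True;
  c=True, t=False, z=True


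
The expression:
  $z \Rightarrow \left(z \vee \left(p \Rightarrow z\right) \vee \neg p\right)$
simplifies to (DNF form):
$\text{True}$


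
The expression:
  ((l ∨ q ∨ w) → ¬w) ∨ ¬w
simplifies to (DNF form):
¬w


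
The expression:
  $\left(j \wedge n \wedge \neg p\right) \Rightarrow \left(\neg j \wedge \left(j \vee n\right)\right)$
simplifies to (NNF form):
$p \vee \neg j \vee \neg n$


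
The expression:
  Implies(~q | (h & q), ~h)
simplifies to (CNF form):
~h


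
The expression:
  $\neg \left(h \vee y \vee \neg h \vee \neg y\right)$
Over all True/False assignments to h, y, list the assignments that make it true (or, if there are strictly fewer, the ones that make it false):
is never true.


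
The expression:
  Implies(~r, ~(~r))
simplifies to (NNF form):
r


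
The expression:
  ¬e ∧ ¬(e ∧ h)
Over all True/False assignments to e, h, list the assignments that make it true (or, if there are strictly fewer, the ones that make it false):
is true only for:
  e=False, h=False;
  e=False, h=True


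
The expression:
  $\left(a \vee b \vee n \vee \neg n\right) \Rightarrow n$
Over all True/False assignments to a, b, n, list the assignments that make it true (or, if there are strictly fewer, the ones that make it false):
is true only for:
  a=False, b=False, n=True;
  a=False, b=True, n=True;
  a=True, b=False, n=True;
  a=True, b=True, n=True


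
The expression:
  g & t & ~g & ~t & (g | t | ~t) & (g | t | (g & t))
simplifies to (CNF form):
False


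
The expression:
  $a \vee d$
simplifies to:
$a \vee d$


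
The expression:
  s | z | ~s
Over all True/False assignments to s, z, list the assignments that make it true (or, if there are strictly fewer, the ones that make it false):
is always true.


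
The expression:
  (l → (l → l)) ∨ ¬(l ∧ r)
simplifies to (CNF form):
True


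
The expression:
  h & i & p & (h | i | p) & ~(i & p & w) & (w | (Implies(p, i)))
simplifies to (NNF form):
h & i & p & ~w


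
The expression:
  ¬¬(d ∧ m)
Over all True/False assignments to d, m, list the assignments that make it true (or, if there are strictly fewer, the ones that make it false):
is true only for:
  d=True, m=True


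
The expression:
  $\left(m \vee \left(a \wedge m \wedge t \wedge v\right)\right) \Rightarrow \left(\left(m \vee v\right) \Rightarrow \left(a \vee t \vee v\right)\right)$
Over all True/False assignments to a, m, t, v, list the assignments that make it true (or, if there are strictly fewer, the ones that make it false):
is false only for:
  a=False, m=True, t=False, v=False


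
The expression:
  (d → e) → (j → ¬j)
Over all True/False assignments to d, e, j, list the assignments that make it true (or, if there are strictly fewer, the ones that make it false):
is false only for:
  d=False, e=False, j=True;
  d=False, e=True, j=True;
  d=True, e=True, j=True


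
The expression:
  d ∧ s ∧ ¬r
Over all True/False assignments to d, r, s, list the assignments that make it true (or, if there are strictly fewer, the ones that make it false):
is true only for:
  d=True, r=False, s=True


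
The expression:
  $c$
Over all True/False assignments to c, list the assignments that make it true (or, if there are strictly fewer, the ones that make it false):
is true only for:
  c=True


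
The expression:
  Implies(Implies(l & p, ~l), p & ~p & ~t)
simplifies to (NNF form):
l & p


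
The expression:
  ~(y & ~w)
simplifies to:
w | ~y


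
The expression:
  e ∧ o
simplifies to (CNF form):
e ∧ o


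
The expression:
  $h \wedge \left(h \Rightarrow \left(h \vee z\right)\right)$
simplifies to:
$h$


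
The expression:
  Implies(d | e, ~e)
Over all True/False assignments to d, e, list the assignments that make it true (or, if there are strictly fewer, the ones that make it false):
is true only for:
  d=False, e=False;
  d=True, e=False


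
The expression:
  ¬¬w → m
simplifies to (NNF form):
m ∨ ¬w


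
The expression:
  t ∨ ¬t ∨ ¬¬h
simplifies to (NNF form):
True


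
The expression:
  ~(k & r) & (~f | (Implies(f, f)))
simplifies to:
~k | ~r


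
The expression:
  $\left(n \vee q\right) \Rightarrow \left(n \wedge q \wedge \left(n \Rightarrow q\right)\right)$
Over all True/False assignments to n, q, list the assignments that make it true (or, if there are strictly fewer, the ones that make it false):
is true only for:
  n=False, q=False;
  n=True, q=True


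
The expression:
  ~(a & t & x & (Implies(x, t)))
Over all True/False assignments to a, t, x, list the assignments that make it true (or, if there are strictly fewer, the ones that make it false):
is false only for:
  a=True, t=True, x=True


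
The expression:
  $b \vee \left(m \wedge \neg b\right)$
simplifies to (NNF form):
$b \vee m$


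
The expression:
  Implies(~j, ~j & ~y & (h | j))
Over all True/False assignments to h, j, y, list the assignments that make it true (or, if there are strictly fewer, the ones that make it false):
is false only for:
  h=False, j=False, y=False;
  h=False, j=False, y=True;
  h=True, j=False, y=True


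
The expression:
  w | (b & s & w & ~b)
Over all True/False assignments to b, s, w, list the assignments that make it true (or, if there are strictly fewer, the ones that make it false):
is true only for:
  b=False, s=False, w=True;
  b=False, s=True, w=True;
  b=True, s=False, w=True;
  b=True, s=True, w=True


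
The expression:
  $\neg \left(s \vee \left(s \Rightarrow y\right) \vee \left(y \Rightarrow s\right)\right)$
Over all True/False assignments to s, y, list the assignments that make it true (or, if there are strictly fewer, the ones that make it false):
is never true.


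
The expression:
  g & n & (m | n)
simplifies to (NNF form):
g & n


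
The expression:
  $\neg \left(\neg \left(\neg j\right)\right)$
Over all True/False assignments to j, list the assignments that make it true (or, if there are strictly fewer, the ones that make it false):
is true only for:
  j=False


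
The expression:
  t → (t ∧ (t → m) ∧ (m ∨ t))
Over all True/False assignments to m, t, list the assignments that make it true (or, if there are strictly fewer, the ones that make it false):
is false only for:
  m=False, t=True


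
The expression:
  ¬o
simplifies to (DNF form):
¬o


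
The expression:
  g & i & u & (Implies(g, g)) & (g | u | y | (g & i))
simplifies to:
g & i & u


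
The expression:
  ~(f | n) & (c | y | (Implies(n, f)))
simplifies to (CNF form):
~f & ~n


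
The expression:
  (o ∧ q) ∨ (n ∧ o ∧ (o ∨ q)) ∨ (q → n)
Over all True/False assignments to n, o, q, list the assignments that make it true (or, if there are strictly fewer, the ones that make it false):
is false only for:
  n=False, o=False, q=True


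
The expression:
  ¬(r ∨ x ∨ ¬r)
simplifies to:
False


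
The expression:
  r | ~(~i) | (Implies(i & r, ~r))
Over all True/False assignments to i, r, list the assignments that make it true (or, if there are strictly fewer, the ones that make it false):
is always true.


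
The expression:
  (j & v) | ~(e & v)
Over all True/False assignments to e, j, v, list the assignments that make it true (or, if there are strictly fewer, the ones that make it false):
is false only for:
  e=True, j=False, v=True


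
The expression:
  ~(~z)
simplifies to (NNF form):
z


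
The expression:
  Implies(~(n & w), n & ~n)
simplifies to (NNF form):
n & w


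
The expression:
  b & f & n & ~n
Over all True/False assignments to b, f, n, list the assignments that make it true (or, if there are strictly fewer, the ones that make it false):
is never true.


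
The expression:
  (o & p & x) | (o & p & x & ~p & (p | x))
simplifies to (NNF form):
o & p & x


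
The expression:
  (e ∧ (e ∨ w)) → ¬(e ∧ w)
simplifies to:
¬e ∨ ¬w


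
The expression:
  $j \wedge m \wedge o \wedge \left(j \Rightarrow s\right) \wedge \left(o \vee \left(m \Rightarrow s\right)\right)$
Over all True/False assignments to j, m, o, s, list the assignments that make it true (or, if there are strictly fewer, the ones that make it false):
is true only for:
  j=True, m=True, o=True, s=True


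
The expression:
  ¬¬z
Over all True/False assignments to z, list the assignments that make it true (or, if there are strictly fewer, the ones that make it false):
is true only for:
  z=True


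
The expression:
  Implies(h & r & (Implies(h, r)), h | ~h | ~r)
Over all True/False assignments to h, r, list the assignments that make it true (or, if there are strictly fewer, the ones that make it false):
is always true.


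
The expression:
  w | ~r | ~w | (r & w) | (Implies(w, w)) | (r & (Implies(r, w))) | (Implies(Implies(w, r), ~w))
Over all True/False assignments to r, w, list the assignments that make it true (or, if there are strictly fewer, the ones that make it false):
is always true.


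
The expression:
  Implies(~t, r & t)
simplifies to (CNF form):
t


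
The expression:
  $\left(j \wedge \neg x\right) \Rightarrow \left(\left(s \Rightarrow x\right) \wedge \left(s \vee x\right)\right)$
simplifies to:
$x \vee \neg j$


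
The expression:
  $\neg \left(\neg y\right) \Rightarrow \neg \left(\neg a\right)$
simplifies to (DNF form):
$a \vee \neg y$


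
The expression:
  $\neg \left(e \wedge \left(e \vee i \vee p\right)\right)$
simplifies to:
$\neg e$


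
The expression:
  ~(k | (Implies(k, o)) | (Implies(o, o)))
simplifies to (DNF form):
False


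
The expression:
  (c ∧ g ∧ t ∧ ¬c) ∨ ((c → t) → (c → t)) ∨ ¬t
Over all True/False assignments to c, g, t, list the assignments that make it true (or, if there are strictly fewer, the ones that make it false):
is always true.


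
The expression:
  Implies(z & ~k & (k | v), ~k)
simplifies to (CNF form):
True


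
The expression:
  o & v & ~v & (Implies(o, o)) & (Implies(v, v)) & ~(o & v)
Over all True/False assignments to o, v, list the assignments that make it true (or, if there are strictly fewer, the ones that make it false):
is never true.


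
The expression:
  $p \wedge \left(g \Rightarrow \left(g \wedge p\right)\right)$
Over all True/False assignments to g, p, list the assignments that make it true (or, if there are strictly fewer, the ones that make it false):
is true only for:
  g=False, p=True;
  g=True, p=True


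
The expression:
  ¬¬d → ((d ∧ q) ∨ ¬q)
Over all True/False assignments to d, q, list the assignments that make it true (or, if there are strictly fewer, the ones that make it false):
is always true.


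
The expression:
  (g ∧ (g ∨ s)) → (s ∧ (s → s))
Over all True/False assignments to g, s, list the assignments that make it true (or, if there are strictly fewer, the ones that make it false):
is false only for:
  g=True, s=False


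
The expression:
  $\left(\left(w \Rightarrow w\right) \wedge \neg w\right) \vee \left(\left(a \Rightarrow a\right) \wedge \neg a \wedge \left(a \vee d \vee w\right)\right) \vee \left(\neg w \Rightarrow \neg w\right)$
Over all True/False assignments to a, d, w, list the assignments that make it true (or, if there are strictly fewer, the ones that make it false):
is always true.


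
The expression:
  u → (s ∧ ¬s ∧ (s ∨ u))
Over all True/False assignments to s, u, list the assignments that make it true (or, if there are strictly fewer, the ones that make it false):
is true only for:
  s=False, u=False;
  s=True, u=False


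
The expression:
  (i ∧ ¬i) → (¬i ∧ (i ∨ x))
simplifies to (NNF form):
True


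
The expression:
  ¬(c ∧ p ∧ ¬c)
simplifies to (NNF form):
True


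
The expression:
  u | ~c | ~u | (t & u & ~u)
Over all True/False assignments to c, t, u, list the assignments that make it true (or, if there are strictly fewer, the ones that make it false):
is always true.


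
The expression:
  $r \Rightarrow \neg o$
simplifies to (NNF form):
$\neg o \vee \neg r$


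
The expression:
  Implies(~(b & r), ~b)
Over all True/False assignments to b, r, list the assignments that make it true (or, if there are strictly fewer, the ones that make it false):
is false only for:
  b=True, r=False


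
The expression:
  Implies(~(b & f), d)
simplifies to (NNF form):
d | (b & f)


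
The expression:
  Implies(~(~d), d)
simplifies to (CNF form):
True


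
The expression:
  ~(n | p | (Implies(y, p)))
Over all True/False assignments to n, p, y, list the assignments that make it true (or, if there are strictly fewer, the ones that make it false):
is true only for:
  n=False, p=False, y=True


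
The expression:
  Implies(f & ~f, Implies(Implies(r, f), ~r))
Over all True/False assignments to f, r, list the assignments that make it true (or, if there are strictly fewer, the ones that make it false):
is always true.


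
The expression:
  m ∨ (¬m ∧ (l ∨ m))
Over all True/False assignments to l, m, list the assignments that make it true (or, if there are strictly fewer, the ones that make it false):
is false only for:
  l=False, m=False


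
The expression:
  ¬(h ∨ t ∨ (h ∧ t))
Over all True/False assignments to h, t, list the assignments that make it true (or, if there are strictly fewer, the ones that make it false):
is true only for:
  h=False, t=False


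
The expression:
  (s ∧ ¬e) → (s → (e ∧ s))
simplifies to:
e ∨ ¬s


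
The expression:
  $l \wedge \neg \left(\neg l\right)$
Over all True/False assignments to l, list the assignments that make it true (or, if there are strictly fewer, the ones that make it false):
is true only for:
  l=True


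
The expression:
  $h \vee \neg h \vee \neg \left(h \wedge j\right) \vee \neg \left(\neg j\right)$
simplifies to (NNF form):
$\text{True}$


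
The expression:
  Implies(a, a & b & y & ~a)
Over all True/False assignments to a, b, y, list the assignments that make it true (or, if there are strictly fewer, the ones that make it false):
is true only for:
  a=False, b=False, y=False;
  a=False, b=False, y=True;
  a=False, b=True, y=False;
  a=False, b=True, y=True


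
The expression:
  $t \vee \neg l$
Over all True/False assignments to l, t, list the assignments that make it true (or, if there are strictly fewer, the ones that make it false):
is false only for:
  l=True, t=False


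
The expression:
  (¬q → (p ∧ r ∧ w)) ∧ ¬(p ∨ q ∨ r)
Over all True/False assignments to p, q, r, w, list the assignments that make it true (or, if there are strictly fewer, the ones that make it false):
is never true.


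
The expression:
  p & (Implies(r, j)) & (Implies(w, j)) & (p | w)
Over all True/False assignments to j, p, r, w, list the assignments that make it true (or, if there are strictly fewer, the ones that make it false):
is true only for:
  j=False, p=True, r=False, w=False;
  j=True, p=True, r=False, w=False;
  j=True, p=True, r=False, w=True;
  j=True, p=True, r=True, w=False;
  j=True, p=True, r=True, w=True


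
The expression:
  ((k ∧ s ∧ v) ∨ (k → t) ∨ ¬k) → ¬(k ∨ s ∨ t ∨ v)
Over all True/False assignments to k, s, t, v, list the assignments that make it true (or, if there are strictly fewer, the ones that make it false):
is true only for:
  k=False, s=False, t=False, v=False;
  k=True, s=False, t=False, v=False;
  k=True, s=False, t=False, v=True;
  k=True, s=True, t=False, v=False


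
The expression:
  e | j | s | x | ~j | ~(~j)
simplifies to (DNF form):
True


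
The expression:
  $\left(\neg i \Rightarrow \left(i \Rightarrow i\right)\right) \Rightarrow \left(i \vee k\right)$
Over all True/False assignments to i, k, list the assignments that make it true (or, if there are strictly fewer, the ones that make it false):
is false only for:
  i=False, k=False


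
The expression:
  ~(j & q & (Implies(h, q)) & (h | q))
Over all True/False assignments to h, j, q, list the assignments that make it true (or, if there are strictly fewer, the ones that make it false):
is false only for:
  h=False, j=True, q=True;
  h=True, j=True, q=True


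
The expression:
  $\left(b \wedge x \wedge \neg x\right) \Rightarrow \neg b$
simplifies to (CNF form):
$\text{True}$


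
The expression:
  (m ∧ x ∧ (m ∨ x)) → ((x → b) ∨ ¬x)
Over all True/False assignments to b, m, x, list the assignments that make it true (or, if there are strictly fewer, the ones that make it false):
is false only for:
  b=False, m=True, x=True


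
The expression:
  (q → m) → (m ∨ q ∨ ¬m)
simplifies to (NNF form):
True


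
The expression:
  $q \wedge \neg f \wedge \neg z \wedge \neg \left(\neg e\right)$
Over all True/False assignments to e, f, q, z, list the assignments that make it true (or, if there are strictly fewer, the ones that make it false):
is true only for:
  e=True, f=False, q=True, z=False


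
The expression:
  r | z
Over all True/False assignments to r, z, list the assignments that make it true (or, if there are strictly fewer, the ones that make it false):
is false only for:
  r=False, z=False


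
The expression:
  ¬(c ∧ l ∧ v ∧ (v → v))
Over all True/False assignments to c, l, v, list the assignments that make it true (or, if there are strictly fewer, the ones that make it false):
is false only for:
  c=True, l=True, v=True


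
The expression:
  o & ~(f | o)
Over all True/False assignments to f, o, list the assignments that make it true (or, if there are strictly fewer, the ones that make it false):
is never true.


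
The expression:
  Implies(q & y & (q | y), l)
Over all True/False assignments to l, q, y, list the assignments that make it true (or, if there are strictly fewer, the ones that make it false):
is false only for:
  l=False, q=True, y=True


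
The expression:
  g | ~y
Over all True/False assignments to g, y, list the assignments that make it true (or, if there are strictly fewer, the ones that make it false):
is false only for:
  g=False, y=True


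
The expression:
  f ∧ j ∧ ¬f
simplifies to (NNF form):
False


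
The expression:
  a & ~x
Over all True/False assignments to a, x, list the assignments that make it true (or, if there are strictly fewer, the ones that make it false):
is true only for:
  a=True, x=False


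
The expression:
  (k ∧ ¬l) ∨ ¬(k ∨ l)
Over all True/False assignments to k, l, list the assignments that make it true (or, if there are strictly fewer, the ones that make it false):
is true only for:
  k=False, l=False;
  k=True, l=False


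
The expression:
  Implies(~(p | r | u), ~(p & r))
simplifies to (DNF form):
True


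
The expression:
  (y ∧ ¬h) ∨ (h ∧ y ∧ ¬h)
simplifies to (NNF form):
y ∧ ¬h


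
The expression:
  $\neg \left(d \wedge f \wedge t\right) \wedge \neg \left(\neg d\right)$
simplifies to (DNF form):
$\left(d \wedge \neg f\right) \vee \left(d \wedge \neg t\right)$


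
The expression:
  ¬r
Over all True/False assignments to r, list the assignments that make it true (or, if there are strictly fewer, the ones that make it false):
is true only for:
  r=False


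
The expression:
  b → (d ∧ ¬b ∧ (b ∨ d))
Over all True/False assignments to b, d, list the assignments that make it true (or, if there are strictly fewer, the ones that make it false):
is true only for:
  b=False, d=False;
  b=False, d=True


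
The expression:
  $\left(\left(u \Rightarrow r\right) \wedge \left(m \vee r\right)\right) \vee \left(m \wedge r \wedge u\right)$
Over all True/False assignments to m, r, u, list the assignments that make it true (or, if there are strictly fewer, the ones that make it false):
is false only for:
  m=False, r=False, u=False;
  m=False, r=False, u=True;
  m=True, r=False, u=True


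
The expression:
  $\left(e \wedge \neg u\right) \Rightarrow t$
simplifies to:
$t \vee u \vee \neg e$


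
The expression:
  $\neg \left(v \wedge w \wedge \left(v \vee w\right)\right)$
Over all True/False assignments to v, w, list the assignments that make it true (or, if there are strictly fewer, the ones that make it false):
is false only for:
  v=True, w=True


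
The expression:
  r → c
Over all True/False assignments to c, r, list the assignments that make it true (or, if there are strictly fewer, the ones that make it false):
is false only for:
  c=False, r=True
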